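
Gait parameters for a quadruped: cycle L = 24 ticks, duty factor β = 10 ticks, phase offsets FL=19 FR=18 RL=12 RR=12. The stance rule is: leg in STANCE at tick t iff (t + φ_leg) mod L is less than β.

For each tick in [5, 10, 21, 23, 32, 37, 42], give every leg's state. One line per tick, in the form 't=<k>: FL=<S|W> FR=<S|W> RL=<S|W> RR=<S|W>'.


t=5: FL=S FR=W RL=W RR=W
t=10: FL=S FR=S RL=W RR=W
t=21: FL=W FR=W RL=S RR=S
t=23: FL=W FR=W RL=W RR=W
t=32: FL=S FR=S RL=W RR=W
t=37: FL=S FR=S RL=S RR=S
t=42: FL=W FR=W RL=S RR=S

t=5: phase=(0,23,17,17) vs β=10 → FL=S FR=W RL=W RR=W
t=10: phase=(5,4,22,22) vs β=10 → FL=S FR=S RL=W RR=W
t=21: phase=(16,15,9,9) vs β=10 → FL=W FR=W RL=S RR=S
t=23: phase=(18,17,11,11) vs β=10 → FL=W FR=W RL=W RR=W
t=32: phase=(3,2,20,20) vs β=10 → FL=S FR=S RL=W RR=W
t=37: phase=(8,7,1,1) vs β=10 → FL=S FR=S RL=S RR=S
t=42: phase=(13,12,6,6) vs β=10 → FL=W FR=W RL=S RR=S


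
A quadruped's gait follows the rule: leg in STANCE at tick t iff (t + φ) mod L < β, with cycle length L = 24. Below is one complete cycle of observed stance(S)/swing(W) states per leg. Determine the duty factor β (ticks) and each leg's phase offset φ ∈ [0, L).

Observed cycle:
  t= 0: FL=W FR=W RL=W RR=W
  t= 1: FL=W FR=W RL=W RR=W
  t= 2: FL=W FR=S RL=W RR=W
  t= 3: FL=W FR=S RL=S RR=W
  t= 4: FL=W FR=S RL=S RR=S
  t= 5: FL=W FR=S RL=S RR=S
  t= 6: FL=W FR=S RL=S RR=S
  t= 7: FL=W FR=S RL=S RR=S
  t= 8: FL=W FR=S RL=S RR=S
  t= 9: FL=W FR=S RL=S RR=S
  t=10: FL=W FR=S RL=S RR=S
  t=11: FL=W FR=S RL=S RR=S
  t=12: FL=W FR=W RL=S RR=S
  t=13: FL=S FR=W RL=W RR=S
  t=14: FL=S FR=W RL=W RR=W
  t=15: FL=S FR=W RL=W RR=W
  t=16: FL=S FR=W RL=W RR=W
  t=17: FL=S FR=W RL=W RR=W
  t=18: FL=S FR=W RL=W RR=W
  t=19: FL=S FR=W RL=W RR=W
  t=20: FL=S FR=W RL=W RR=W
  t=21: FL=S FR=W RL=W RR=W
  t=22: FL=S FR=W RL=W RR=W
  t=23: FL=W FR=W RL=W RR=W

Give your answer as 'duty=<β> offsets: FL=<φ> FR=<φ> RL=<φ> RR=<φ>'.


duty=10 offsets: FL=11 FR=22 RL=21 RR=20

duty β = stance ticks per leg = 10
FL: stance ticks = 10; W→S at t=13 → φ=11
FR: stance ticks = 10; W→S at t=2 → φ=22
RL: stance ticks = 10; W→S at t=3 → φ=21
RR: stance ticks = 10; W→S at t=4 → φ=20


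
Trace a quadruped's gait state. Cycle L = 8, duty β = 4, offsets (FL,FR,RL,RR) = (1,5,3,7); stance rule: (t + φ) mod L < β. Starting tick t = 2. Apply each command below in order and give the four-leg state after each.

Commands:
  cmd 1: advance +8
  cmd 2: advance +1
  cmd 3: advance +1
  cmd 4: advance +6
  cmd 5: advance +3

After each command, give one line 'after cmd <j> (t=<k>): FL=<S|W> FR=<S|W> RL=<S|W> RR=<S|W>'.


after cmd 1 (t=10): FL=S FR=W RL=W RR=S
after cmd 2 (t=11): FL=W FR=S RL=W RR=S
after cmd 3 (t=12): FL=W FR=S RL=W RR=S
after cmd 4 (t=18): FL=S FR=W RL=W RR=S
after cmd 5 (t=21): FL=W FR=S RL=S RR=W

start t=2: FL=S FR=W RL=W RR=S
cmd 1: advance +8 → t=10, phase=(3,7,5,1) → FL=S FR=W RL=W RR=S
cmd 2: advance +1 → t=11, phase=(4,0,6,2) → FL=W FR=S RL=W RR=S
cmd 3: advance +1 → t=12, phase=(5,1,7,3) → FL=W FR=S RL=W RR=S
cmd 4: advance +6 → t=18, phase=(3,7,5,1) → FL=S FR=W RL=W RR=S
cmd 5: advance +3 → t=21, phase=(6,2,0,4) → FL=W FR=S RL=S RR=W


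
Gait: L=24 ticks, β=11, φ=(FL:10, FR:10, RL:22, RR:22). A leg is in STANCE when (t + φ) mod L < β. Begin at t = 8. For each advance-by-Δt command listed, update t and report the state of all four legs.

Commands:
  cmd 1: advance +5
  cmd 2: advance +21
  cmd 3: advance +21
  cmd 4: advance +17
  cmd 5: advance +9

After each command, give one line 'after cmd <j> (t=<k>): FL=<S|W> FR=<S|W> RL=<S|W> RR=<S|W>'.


start t=8: FL=W FR=W RL=S RR=S
cmd 1: advance +5 → t=13, phase=(23,23,11,11) → FL=W FR=W RL=W RR=W
cmd 2: advance +21 → t=34, phase=(20,20,8,8) → FL=W FR=W RL=S RR=S
cmd 3: advance +21 → t=55, phase=(17,17,5,5) → FL=W FR=W RL=S RR=S
cmd 4: advance +17 → t=72, phase=(10,10,22,22) → FL=S FR=S RL=W RR=W
cmd 5: advance +9 → t=81, phase=(19,19,7,7) → FL=W FR=W RL=S RR=S

after cmd 1 (t=13): FL=W FR=W RL=W RR=W
after cmd 2 (t=34): FL=W FR=W RL=S RR=S
after cmd 3 (t=55): FL=W FR=W RL=S RR=S
after cmd 4 (t=72): FL=S FR=S RL=W RR=W
after cmd 5 (t=81): FL=W FR=W RL=S RR=S


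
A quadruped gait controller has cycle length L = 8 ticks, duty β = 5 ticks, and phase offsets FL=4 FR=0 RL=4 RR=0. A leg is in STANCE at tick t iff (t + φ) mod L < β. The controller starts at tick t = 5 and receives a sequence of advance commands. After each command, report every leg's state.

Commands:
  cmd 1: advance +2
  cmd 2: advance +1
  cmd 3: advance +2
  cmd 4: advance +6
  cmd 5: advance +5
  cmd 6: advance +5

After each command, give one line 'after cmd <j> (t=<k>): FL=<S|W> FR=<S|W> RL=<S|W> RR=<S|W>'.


start t=5: FL=S FR=W RL=S RR=W
cmd 1: advance +2 → t=7, phase=(3,7,3,7) → FL=S FR=W RL=S RR=W
cmd 2: advance +1 → t=8, phase=(4,0,4,0) → FL=S FR=S RL=S RR=S
cmd 3: advance +2 → t=10, phase=(6,2,6,2) → FL=W FR=S RL=W RR=S
cmd 4: advance +6 → t=16, phase=(4,0,4,0) → FL=S FR=S RL=S RR=S
cmd 5: advance +5 → t=21, phase=(1,5,1,5) → FL=S FR=W RL=S RR=W
cmd 6: advance +5 → t=26, phase=(6,2,6,2) → FL=W FR=S RL=W RR=S

after cmd 1 (t=7): FL=S FR=W RL=S RR=W
after cmd 2 (t=8): FL=S FR=S RL=S RR=S
after cmd 3 (t=10): FL=W FR=S RL=W RR=S
after cmd 4 (t=16): FL=S FR=S RL=S RR=S
after cmd 5 (t=21): FL=S FR=W RL=S RR=W
after cmd 6 (t=26): FL=W FR=S RL=W RR=S


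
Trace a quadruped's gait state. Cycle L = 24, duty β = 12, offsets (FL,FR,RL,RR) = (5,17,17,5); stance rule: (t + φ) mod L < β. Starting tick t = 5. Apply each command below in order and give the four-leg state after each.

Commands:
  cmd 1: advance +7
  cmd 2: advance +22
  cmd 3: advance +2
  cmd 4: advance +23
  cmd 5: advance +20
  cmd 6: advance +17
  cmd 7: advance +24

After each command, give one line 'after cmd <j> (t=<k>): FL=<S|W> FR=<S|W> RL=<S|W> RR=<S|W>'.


after cmd 1 (t=12): FL=W FR=S RL=S RR=W
after cmd 2 (t=34): FL=W FR=S RL=S RR=W
after cmd 3 (t=36): FL=W FR=S RL=S RR=W
after cmd 4 (t=59): FL=W FR=S RL=S RR=W
after cmd 5 (t=79): FL=W FR=S RL=S RR=W
after cmd 6 (t=96): FL=S FR=W RL=W RR=S
after cmd 7 (t=120): FL=S FR=W RL=W RR=S

start t=5: FL=S FR=W RL=W RR=S
cmd 1: advance +7 → t=12, phase=(17,5,5,17) → FL=W FR=S RL=S RR=W
cmd 2: advance +22 → t=34, phase=(15,3,3,15) → FL=W FR=S RL=S RR=W
cmd 3: advance +2 → t=36, phase=(17,5,5,17) → FL=W FR=S RL=S RR=W
cmd 4: advance +23 → t=59, phase=(16,4,4,16) → FL=W FR=S RL=S RR=W
cmd 5: advance +20 → t=79, phase=(12,0,0,12) → FL=W FR=S RL=S RR=W
cmd 6: advance +17 → t=96, phase=(5,17,17,5) → FL=S FR=W RL=W RR=S
cmd 7: advance +24 → t=120, phase=(5,17,17,5) → FL=S FR=W RL=W RR=S


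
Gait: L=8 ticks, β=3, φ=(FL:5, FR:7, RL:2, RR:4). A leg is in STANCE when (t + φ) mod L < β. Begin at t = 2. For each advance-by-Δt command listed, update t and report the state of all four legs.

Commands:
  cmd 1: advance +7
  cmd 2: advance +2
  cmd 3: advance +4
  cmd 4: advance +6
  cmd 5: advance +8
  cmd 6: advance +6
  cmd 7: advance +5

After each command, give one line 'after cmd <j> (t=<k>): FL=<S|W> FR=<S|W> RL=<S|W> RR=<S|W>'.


after cmd 1 (t=9): FL=W FR=S RL=W RR=W
after cmd 2 (t=11): FL=S FR=S RL=W RR=W
after cmd 3 (t=15): FL=W FR=W RL=S RR=W
after cmd 4 (t=21): FL=S FR=W RL=W RR=S
after cmd 5 (t=29): FL=S FR=W RL=W RR=S
after cmd 6 (t=35): FL=S FR=S RL=W RR=W
after cmd 7 (t=40): FL=W FR=W RL=S RR=W

start t=2: FL=W FR=S RL=W RR=W
cmd 1: advance +7 → t=9, phase=(6,0,3,5) → FL=W FR=S RL=W RR=W
cmd 2: advance +2 → t=11, phase=(0,2,5,7) → FL=S FR=S RL=W RR=W
cmd 3: advance +4 → t=15, phase=(4,6,1,3) → FL=W FR=W RL=S RR=W
cmd 4: advance +6 → t=21, phase=(2,4,7,1) → FL=S FR=W RL=W RR=S
cmd 5: advance +8 → t=29, phase=(2,4,7,1) → FL=S FR=W RL=W RR=S
cmd 6: advance +6 → t=35, phase=(0,2,5,7) → FL=S FR=S RL=W RR=W
cmd 7: advance +5 → t=40, phase=(5,7,2,4) → FL=W FR=W RL=S RR=W


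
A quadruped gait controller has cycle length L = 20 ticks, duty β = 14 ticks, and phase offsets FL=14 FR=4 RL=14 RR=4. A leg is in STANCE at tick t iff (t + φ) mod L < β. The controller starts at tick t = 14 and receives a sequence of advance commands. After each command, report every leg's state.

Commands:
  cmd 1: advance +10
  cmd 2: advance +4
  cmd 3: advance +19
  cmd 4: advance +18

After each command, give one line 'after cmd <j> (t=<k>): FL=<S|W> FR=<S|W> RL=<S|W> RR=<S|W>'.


start t=14: FL=S FR=W RL=S RR=W
cmd 1: advance +10 → t=24, phase=(18,8,18,8) → FL=W FR=S RL=W RR=S
cmd 2: advance +4 → t=28, phase=(2,12,2,12) → FL=S FR=S RL=S RR=S
cmd 3: advance +19 → t=47, phase=(1,11,1,11) → FL=S FR=S RL=S RR=S
cmd 4: advance +18 → t=65, phase=(19,9,19,9) → FL=W FR=S RL=W RR=S

after cmd 1 (t=24): FL=W FR=S RL=W RR=S
after cmd 2 (t=28): FL=S FR=S RL=S RR=S
after cmd 3 (t=47): FL=S FR=S RL=S RR=S
after cmd 4 (t=65): FL=W FR=S RL=W RR=S


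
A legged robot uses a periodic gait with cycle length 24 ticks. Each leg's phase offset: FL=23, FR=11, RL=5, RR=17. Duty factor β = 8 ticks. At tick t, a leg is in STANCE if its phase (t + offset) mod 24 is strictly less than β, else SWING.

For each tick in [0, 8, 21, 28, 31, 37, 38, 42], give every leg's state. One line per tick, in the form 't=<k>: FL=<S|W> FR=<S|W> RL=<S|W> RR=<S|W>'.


t=0: FL=W FR=W RL=S RR=W
t=8: FL=S FR=W RL=W RR=S
t=21: FL=W FR=W RL=S RR=W
t=28: FL=S FR=W RL=W RR=W
t=31: FL=S FR=W RL=W RR=S
t=37: FL=W FR=S RL=W RR=S
t=38: FL=W FR=S RL=W RR=S
t=42: FL=W FR=S RL=W RR=W

t=0: phase=(23,11,5,17) vs β=8 → FL=W FR=W RL=S RR=W
t=8: phase=(7,19,13,1) vs β=8 → FL=S FR=W RL=W RR=S
t=21: phase=(20,8,2,14) vs β=8 → FL=W FR=W RL=S RR=W
t=28: phase=(3,15,9,21) vs β=8 → FL=S FR=W RL=W RR=W
t=31: phase=(6,18,12,0) vs β=8 → FL=S FR=W RL=W RR=S
t=37: phase=(12,0,18,6) vs β=8 → FL=W FR=S RL=W RR=S
t=38: phase=(13,1,19,7) vs β=8 → FL=W FR=S RL=W RR=S
t=42: phase=(17,5,23,11) vs β=8 → FL=W FR=S RL=W RR=W


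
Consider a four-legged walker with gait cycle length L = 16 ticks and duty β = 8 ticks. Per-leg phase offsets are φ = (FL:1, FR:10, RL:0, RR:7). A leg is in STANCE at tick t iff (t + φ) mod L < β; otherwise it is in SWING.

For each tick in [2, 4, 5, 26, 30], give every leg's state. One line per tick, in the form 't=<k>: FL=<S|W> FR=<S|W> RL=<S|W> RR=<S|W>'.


t=2: phase=(3,12,2,9) vs β=8 → FL=S FR=W RL=S RR=W
t=4: phase=(5,14,4,11) vs β=8 → FL=S FR=W RL=S RR=W
t=5: phase=(6,15,5,12) vs β=8 → FL=S FR=W RL=S RR=W
t=26: phase=(11,4,10,1) vs β=8 → FL=W FR=S RL=W RR=S
t=30: phase=(15,8,14,5) vs β=8 → FL=W FR=W RL=W RR=S

t=2: FL=S FR=W RL=S RR=W
t=4: FL=S FR=W RL=S RR=W
t=5: FL=S FR=W RL=S RR=W
t=26: FL=W FR=S RL=W RR=S
t=30: FL=W FR=W RL=W RR=S


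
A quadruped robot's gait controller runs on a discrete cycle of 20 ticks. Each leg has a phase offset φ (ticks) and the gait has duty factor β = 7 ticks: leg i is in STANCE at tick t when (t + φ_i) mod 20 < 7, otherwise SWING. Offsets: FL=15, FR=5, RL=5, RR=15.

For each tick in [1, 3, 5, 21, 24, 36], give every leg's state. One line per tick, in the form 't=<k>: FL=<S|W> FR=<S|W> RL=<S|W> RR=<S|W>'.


t=1: FL=W FR=S RL=S RR=W
t=3: FL=W FR=W RL=W RR=W
t=5: FL=S FR=W RL=W RR=S
t=21: FL=W FR=S RL=S RR=W
t=24: FL=W FR=W RL=W RR=W
t=36: FL=W FR=S RL=S RR=W

t=1: phase=(16,6,6,16) vs β=7 → FL=W FR=S RL=S RR=W
t=3: phase=(18,8,8,18) vs β=7 → FL=W FR=W RL=W RR=W
t=5: phase=(0,10,10,0) vs β=7 → FL=S FR=W RL=W RR=S
t=21: phase=(16,6,6,16) vs β=7 → FL=W FR=S RL=S RR=W
t=24: phase=(19,9,9,19) vs β=7 → FL=W FR=W RL=W RR=W
t=36: phase=(11,1,1,11) vs β=7 → FL=W FR=S RL=S RR=W


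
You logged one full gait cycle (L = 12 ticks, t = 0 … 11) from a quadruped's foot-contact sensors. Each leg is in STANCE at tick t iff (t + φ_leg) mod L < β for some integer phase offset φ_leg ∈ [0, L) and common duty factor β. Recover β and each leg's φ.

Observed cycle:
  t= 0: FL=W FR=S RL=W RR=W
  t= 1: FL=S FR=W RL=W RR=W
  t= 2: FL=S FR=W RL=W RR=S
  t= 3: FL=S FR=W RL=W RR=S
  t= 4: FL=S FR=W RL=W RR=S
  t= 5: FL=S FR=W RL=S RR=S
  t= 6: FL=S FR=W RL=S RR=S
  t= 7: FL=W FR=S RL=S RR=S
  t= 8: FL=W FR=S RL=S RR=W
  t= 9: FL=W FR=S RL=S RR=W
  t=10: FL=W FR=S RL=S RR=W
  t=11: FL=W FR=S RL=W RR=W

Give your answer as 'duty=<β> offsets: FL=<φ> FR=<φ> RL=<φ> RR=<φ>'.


duty β = stance ticks per leg = 6
FL: stance ticks = 6; W→S at t=1 → φ=11
FR: stance ticks = 6; W→S at t=7 → φ=5
RL: stance ticks = 6; W→S at t=5 → φ=7
RR: stance ticks = 6; W→S at t=2 → φ=10

duty=6 offsets: FL=11 FR=5 RL=7 RR=10


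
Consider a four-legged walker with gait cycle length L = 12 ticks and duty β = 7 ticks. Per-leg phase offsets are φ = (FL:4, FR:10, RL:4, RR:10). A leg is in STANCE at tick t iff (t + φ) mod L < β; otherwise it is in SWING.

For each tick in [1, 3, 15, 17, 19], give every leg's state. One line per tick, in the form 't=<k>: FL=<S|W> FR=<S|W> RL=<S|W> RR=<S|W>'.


t=1: phase=(5,11,5,11) vs β=7 → FL=S FR=W RL=S RR=W
t=3: phase=(7,1,7,1) vs β=7 → FL=W FR=S RL=W RR=S
t=15: phase=(7,1,7,1) vs β=7 → FL=W FR=S RL=W RR=S
t=17: phase=(9,3,9,3) vs β=7 → FL=W FR=S RL=W RR=S
t=19: phase=(11,5,11,5) vs β=7 → FL=W FR=S RL=W RR=S

t=1: FL=S FR=W RL=S RR=W
t=3: FL=W FR=S RL=W RR=S
t=15: FL=W FR=S RL=W RR=S
t=17: FL=W FR=S RL=W RR=S
t=19: FL=W FR=S RL=W RR=S


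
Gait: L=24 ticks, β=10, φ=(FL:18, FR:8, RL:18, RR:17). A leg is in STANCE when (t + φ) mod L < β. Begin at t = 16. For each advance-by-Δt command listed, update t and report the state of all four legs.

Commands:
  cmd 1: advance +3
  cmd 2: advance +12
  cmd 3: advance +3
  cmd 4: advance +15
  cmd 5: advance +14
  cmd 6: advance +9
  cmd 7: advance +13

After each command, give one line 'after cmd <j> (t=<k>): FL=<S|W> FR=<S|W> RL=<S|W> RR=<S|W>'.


start t=16: FL=W FR=S RL=W RR=S
cmd 1: advance +3 → t=19, phase=(13,3,13,12) → FL=W FR=S RL=W RR=W
cmd 2: advance +12 → t=31, phase=(1,15,1,0) → FL=S FR=W RL=S RR=S
cmd 3: advance +3 → t=34, phase=(4,18,4,3) → FL=S FR=W RL=S RR=S
cmd 4: advance +15 → t=49, phase=(19,9,19,18) → FL=W FR=S RL=W RR=W
cmd 5: advance +14 → t=63, phase=(9,23,9,8) → FL=S FR=W RL=S RR=S
cmd 6: advance +9 → t=72, phase=(18,8,18,17) → FL=W FR=S RL=W RR=W
cmd 7: advance +13 → t=85, phase=(7,21,7,6) → FL=S FR=W RL=S RR=S

after cmd 1 (t=19): FL=W FR=S RL=W RR=W
after cmd 2 (t=31): FL=S FR=W RL=S RR=S
after cmd 3 (t=34): FL=S FR=W RL=S RR=S
after cmd 4 (t=49): FL=W FR=S RL=W RR=W
after cmd 5 (t=63): FL=S FR=W RL=S RR=S
after cmd 6 (t=72): FL=W FR=S RL=W RR=W
after cmd 7 (t=85): FL=S FR=W RL=S RR=S


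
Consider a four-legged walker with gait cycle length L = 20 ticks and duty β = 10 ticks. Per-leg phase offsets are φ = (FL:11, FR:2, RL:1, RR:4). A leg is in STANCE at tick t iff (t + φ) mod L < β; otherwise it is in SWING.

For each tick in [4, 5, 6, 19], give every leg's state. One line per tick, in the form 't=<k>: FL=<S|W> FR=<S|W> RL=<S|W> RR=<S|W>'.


t=4: phase=(15,6,5,8) vs β=10 → FL=W FR=S RL=S RR=S
t=5: phase=(16,7,6,9) vs β=10 → FL=W FR=S RL=S RR=S
t=6: phase=(17,8,7,10) vs β=10 → FL=W FR=S RL=S RR=W
t=19: phase=(10,1,0,3) vs β=10 → FL=W FR=S RL=S RR=S

t=4: FL=W FR=S RL=S RR=S
t=5: FL=W FR=S RL=S RR=S
t=6: FL=W FR=S RL=S RR=W
t=19: FL=W FR=S RL=S RR=S


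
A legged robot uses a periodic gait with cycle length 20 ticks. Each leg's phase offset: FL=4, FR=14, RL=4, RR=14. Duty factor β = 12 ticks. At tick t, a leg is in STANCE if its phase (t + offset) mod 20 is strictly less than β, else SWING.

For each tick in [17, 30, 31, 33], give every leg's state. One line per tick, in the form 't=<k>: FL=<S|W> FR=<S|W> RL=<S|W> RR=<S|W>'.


t=17: phase=(1,11,1,11) vs β=12 → FL=S FR=S RL=S RR=S
t=30: phase=(14,4,14,4) vs β=12 → FL=W FR=S RL=W RR=S
t=31: phase=(15,5,15,5) vs β=12 → FL=W FR=S RL=W RR=S
t=33: phase=(17,7,17,7) vs β=12 → FL=W FR=S RL=W RR=S

t=17: FL=S FR=S RL=S RR=S
t=30: FL=W FR=S RL=W RR=S
t=31: FL=W FR=S RL=W RR=S
t=33: FL=W FR=S RL=W RR=S


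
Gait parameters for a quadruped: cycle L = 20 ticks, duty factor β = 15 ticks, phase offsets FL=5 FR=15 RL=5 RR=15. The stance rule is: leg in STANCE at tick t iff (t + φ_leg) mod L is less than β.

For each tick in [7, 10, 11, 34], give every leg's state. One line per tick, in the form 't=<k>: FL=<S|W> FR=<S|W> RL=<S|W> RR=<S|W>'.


t=7: FL=S FR=S RL=S RR=S
t=10: FL=W FR=S RL=W RR=S
t=11: FL=W FR=S RL=W RR=S
t=34: FL=W FR=S RL=W RR=S

t=7: phase=(12,2,12,2) vs β=15 → FL=S FR=S RL=S RR=S
t=10: phase=(15,5,15,5) vs β=15 → FL=W FR=S RL=W RR=S
t=11: phase=(16,6,16,6) vs β=15 → FL=W FR=S RL=W RR=S
t=34: phase=(19,9,19,9) vs β=15 → FL=W FR=S RL=W RR=S


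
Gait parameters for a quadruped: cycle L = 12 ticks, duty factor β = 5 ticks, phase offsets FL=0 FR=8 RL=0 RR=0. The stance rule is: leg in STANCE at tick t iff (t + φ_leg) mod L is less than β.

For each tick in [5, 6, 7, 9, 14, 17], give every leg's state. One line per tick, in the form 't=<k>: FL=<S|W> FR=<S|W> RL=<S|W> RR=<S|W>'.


t=5: phase=(5,1,5,5) vs β=5 → FL=W FR=S RL=W RR=W
t=6: phase=(6,2,6,6) vs β=5 → FL=W FR=S RL=W RR=W
t=7: phase=(7,3,7,7) vs β=5 → FL=W FR=S RL=W RR=W
t=9: phase=(9,5,9,9) vs β=5 → FL=W FR=W RL=W RR=W
t=14: phase=(2,10,2,2) vs β=5 → FL=S FR=W RL=S RR=S
t=17: phase=(5,1,5,5) vs β=5 → FL=W FR=S RL=W RR=W

t=5: FL=W FR=S RL=W RR=W
t=6: FL=W FR=S RL=W RR=W
t=7: FL=W FR=S RL=W RR=W
t=9: FL=W FR=W RL=W RR=W
t=14: FL=S FR=W RL=S RR=S
t=17: FL=W FR=S RL=W RR=W


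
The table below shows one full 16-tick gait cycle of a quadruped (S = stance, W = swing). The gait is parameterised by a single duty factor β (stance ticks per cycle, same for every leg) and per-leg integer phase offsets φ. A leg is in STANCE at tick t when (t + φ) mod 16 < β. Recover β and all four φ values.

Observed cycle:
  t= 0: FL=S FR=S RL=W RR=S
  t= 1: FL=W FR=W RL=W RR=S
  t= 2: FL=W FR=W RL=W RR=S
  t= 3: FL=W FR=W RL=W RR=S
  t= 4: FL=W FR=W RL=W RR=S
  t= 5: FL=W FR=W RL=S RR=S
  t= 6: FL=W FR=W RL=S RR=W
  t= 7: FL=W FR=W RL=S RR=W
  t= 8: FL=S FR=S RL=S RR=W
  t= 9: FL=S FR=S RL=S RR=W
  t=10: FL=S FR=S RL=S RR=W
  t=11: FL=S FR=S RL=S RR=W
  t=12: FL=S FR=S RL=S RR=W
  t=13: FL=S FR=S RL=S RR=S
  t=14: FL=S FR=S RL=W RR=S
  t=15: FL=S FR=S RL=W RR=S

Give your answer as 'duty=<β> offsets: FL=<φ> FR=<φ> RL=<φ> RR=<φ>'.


duty β = stance ticks per leg = 9
FL: stance ticks = 9; W→S at t=8 → φ=8
FR: stance ticks = 9; W→S at t=8 → φ=8
RL: stance ticks = 9; W→S at t=5 → φ=11
RR: stance ticks = 9; W→S at t=13 → φ=3

duty=9 offsets: FL=8 FR=8 RL=11 RR=3


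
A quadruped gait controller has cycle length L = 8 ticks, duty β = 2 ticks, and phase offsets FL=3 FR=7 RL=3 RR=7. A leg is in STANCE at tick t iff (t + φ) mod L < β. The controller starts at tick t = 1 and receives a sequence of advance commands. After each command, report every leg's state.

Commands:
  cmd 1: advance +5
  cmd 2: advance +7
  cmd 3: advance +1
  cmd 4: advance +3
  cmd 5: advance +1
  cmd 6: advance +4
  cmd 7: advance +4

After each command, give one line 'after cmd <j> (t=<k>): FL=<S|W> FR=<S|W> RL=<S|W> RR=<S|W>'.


start t=1: FL=W FR=S RL=W RR=S
cmd 1: advance +5 → t=6, phase=(1,5,1,5) → FL=S FR=W RL=S RR=W
cmd 2: advance +7 → t=13, phase=(0,4,0,4) → FL=S FR=W RL=S RR=W
cmd 3: advance +1 → t=14, phase=(1,5,1,5) → FL=S FR=W RL=S RR=W
cmd 4: advance +3 → t=17, phase=(4,0,4,0) → FL=W FR=S RL=W RR=S
cmd 5: advance +1 → t=18, phase=(5,1,5,1) → FL=W FR=S RL=W RR=S
cmd 6: advance +4 → t=22, phase=(1,5,1,5) → FL=S FR=W RL=S RR=W
cmd 7: advance +4 → t=26, phase=(5,1,5,1) → FL=W FR=S RL=W RR=S

after cmd 1 (t=6): FL=S FR=W RL=S RR=W
after cmd 2 (t=13): FL=S FR=W RL=S RR=W
after cmd 3 (t=14): FL=S FR=W RL=S RR=W
after cmd 4 (t=17): FL=W FR=S RL=W RR=S
after cmd 5 (t=18): FL=W FR=S RL=W RR=S
after cmd 6 (t=22): FL=S FR=W RL=S RR=W
after cmd 7 (t=26): FL=W FR=S RL=W RR=S


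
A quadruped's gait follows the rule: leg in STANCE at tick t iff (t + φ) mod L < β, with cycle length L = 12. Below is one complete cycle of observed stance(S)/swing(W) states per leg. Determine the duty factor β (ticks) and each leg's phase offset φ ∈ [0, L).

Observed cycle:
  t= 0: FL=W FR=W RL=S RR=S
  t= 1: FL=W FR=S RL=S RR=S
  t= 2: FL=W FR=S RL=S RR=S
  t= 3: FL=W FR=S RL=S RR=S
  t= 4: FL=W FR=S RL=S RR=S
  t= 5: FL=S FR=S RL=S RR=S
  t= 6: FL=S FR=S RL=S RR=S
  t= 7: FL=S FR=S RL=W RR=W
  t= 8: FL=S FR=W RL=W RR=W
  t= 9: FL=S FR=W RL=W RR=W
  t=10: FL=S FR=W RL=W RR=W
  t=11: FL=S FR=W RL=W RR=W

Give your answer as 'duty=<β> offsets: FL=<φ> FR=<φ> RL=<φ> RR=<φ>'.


duty β = stance ticks per leg = 7
FL: stance ticks = 7; W→S at t=5 → φ=7
FR: stance ticks = 7; W→S at t=1 → φ=11
RL: stance ticks = 7; W→S at t=0 → φ=0
RR: stance ticks = 7; W→S at t=0 → φ=0

duty=7 offsets: FL=7 FR=11 RL=0 RR=0


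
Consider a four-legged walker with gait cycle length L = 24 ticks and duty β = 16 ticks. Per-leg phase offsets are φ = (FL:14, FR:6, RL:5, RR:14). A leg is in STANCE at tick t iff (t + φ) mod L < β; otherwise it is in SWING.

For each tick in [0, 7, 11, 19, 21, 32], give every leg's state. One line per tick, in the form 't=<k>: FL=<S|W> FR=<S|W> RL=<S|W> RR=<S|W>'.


t=0: FL=S FR=S RL=S RR=S
t=7: FL=W FR=S RL=S RR=W
t=11: FL=S FR=W RL=W RR=S
t=19: FL=S FR=S RL=S RR=S
t=21: FL=S FR=S RL=S RR=S
t=32: FL=W FR=S RL=S RR=W

t=0: phase=(14,6,5,14) vs β=16 → FL=S FR=S RL=S RR=S
t=7: phase=(21,13,12,21) vs β=16 → FL=W FR=S RL=S RR=W
t=11: phase=(1,17,16,1) vs β=16 → FL=S FR=W RL=W RR=S
t=19: phase=(9,1,0,9) vs β=16 → FL=S FR=S RL=S RR=S
t=21: phase=(11,3,2,11) vs β=16 → FL=S FR=S RL=S RR=S
t=32: phase=(22,14,13,22) vs β=16 → FL=W FR=S RL=S RR=W


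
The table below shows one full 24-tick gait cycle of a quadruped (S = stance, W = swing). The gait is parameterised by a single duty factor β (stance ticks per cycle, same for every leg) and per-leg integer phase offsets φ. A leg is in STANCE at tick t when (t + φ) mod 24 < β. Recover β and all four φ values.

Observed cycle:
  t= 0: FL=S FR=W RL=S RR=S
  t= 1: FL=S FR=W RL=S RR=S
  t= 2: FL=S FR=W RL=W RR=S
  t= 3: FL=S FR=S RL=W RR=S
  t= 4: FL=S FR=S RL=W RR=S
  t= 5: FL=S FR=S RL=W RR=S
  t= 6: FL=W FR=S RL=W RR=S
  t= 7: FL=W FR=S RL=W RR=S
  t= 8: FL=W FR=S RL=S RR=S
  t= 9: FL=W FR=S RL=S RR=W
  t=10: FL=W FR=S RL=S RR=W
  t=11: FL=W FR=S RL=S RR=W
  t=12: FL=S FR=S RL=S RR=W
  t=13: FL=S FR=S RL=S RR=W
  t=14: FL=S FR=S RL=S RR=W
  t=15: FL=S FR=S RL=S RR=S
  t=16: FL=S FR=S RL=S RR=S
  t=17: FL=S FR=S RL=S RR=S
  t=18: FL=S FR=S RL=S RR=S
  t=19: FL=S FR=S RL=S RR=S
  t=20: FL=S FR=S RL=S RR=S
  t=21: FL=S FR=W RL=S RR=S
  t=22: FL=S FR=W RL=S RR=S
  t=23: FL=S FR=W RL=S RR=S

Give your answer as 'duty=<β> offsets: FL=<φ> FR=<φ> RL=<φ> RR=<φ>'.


duty β = stance ticks per leg = 18
FL: stance ticks = 18; W→S at t=12 → φ=12
FR: stance ticks = 18; W→S at t=3 → φ=21
RL: stance ticks = 18; W→S at t=8 → φ=16
RR: stance ticks = 18; W→S at t=15 → φ=9

duty=18 offsets: FL=12 FR=21 RL=16 RR=9


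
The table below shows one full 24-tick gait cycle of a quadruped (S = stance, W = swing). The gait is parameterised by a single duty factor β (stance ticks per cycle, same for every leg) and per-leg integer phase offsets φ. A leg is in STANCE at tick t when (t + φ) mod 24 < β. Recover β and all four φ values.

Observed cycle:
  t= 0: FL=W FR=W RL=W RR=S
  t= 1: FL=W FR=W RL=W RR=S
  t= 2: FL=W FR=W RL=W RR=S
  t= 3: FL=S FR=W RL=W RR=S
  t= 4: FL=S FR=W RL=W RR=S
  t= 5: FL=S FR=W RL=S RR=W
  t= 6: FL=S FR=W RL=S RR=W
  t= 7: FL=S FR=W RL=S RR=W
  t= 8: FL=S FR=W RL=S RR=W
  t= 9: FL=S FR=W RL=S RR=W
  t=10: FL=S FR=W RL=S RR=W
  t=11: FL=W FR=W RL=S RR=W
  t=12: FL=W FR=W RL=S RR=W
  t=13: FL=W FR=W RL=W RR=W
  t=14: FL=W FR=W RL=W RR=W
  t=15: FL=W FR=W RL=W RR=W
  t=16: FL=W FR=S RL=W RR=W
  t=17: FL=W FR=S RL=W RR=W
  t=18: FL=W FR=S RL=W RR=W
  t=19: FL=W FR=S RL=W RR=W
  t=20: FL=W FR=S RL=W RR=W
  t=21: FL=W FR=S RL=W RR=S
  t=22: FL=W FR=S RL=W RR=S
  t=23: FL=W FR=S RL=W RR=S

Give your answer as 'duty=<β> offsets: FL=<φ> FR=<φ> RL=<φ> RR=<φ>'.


duty β = stance ticks per leg = 8
FL: stance ticks = 8; W→S at t=3 → φ=21
FR: stance ticks = 8; W→S at t=16 → φ=8
RL: stance ticks = 8; W→S at t=5 → φ=19
RR: stance ticks = 8; W→S at t=21 → φ=3

duty=8 offsets: FL=21 FR=8 RL=19 RR=3


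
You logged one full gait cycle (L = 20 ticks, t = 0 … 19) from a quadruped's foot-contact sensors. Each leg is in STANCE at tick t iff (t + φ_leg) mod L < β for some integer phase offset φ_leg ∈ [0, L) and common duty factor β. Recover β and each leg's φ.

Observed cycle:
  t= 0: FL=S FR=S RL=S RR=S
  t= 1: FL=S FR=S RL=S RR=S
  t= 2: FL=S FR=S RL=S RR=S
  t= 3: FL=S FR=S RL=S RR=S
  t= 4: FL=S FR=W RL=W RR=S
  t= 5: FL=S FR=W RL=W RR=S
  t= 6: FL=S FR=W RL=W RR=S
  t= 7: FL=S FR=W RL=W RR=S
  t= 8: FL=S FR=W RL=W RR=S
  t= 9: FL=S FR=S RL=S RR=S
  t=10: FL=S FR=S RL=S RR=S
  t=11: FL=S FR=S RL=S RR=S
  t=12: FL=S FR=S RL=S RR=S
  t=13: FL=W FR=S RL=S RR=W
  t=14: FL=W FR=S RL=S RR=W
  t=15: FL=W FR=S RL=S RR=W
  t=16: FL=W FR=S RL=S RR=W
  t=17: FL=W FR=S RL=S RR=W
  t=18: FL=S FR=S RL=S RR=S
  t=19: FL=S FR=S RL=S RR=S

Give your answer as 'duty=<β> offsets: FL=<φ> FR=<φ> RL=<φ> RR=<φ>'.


duty=15 offsets: FL=2 FR=11 RL=11 RR=2

duty β = stance ticks per leg = 15
FL: stance ticks = 15; W→S at t=18 → φ=2
FR: stance ticks = 15; W→S at t=9 → φ=11
RL: stance ticks = 15; W→S at t=9 → φ=11
RR: stance ticks = 15; W→S at t=18 → φ=2


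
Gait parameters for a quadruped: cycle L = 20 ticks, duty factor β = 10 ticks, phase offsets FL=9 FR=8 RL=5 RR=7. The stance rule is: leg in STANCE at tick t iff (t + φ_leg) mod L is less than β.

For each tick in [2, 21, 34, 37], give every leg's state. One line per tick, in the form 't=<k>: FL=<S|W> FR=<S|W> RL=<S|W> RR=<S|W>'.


t=2: phase=(11,10,7,9) vs β=10 → FL=W FR=W RL=S RR=S
t=21: phase=(10,9,6,8) vs β=10 → FL=W FR=S RL=S RR=S
t=34: phase=(3,2,19,1) vs β=10 → FL=S FR=S RL=W RR=S
t=37: phase=(6,5,2,4) vs β=10 → FL=S FR=S RL=S RR=S

t=2: FL=W FR=W RL=S RR=S
t=21: FL=W FR=S RL=S RR=S
t=34: FL=S FR=S RL=W RR=S
t=37: FL=S FR=S RL=S RR=S


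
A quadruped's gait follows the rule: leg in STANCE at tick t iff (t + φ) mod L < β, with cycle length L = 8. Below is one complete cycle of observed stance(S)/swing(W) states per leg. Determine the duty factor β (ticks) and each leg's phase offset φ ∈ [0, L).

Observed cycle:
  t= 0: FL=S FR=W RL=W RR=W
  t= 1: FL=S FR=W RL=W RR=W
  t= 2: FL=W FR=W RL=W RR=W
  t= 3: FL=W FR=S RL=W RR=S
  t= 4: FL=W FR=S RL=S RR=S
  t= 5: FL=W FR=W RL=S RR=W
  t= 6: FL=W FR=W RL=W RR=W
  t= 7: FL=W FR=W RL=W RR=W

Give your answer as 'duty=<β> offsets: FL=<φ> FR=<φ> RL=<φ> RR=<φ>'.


duty=2 offsets: FL=0 FR=5 RL=4 RR=5

duty β = stance ticks per leg = 2
FL: stance ticks = 2; W→S at t=0 → φ=0
FR: stance ticks = 2; W→S at t=3 → φ=5
RL: stance ticks = 2; W→S at t=4 → φ=4
RR: stance ticks = 2; W→S at t=3 → φ=5


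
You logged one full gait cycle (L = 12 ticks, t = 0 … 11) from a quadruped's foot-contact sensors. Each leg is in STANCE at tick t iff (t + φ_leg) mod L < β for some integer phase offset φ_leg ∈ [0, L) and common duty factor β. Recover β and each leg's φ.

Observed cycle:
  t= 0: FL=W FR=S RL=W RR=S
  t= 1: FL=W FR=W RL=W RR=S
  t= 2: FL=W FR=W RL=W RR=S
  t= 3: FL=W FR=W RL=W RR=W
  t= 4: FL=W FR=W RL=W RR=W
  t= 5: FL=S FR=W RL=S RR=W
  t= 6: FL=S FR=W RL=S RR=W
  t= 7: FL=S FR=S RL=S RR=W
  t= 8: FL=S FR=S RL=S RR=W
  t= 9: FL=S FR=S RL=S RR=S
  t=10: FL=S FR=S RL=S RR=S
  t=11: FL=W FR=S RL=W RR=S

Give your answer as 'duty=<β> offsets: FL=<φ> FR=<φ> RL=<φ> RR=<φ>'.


duty=6 offsets: FL=7 FR=5 RL=7 RR=3

duty β = stance ticks per leg = 6
FL: stance ticks = 6; W→S at t=5 → φ=7
FR: stance ticks = 6; W→S at t=7 → φ=5
RL: stance ticks = 6; W→S at t=5 → φ=7
RR: stance ticks = 6; W→S at t=9 → φ=3


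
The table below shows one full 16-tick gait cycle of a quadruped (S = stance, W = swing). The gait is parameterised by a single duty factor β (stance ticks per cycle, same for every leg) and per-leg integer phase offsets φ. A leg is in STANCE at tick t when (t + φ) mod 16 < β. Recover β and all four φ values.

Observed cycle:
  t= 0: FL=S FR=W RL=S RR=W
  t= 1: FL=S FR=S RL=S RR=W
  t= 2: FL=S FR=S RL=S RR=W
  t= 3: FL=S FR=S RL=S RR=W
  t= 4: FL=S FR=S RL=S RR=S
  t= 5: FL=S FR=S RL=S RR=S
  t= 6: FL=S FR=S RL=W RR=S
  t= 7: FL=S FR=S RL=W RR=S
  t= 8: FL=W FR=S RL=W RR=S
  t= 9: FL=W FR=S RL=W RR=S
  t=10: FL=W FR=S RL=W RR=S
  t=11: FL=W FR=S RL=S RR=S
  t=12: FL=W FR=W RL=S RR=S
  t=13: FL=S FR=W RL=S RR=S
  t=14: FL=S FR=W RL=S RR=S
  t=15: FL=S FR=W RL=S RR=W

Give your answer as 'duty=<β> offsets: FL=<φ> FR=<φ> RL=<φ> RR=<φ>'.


duty=11 offsets: FL=3 FR=15 RL=5 RR=12

duty β = stance ticks per leg = 11
FL: stance ticks = 11; W→S at t=13 → φ=3
FR: stance ticks = 11; W→S at t=1 → φ=15
RL: stance ticks = 11; W→S at t=11 → φ=5
RR: stance ticks = 11; W→S at t=4 → φ=12


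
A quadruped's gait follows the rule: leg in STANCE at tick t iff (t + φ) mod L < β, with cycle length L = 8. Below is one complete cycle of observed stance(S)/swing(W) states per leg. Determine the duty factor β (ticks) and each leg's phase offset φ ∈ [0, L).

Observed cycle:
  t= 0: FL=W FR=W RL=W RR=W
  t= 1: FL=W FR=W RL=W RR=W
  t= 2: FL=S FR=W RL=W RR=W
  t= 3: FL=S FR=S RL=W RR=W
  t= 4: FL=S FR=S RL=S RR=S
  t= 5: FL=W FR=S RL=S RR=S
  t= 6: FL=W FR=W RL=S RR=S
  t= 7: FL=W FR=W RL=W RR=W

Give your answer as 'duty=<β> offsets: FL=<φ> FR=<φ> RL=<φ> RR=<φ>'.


duty=3 offsets: FL=6 FR=5 RL=4 RR=4

duty β = stance ticks per leg = 3
FL: stance ticks = 3; W→S at t=2 → φ=6
FR: stance ticks = 3; W→S at t=3 → φ=5
RL: stance ticks = 3; W→S at t=4 → φ=4
RR: stance ticks = 3; W→S at t=4 → φ=4


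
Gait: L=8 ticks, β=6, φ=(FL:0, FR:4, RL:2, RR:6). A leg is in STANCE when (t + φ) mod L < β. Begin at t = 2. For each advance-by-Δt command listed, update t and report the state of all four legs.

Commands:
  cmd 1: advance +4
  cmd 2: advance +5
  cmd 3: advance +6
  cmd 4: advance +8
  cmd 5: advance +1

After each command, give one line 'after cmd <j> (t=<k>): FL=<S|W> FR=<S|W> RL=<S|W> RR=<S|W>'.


start t=2: FL=S FR=W RL=S RR=S
cmd 1: advance +4 → t=6, phase=(6,2,0,4) → FL=W FR=S RL=S RR=S
cmd 2: advance +5 → t=11, phase=(3,7,5,1) → FL=S FR=W RL=S RR=S
cmd 3: advance +6 → t=17, phase=(1,5,3,7) → FL=S FR=S RL=S RR=W
cmd 4: advance +8 → t=25, phase=(1,5,3,7) → FL=S FR=S RL=S RR=W
cmd 5: advance +1 → t=26, phase=(2,6,4,0) → FL=S FR=W RL=S RR=S

after cmd 1 (t=6): FL=W FR=S RL=S RR=S
after cmd 2 (t=11): FL=S FR=W RL=S RR=S
after cmd 3 (t=17): FL=S FR=S RL=S RR=W
after cmd 4 (t=25): FL=S FR=S RL=S RR=W
after cmd 5 (t=26): FL=S FR=W RL=S RR=S


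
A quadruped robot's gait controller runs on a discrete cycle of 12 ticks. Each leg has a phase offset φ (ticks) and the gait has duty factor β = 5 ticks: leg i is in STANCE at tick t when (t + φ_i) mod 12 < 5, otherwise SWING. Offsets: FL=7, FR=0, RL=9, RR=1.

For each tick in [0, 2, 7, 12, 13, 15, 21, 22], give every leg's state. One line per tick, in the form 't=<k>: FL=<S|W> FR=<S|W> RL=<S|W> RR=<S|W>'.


t=0: FL=W FR=S RL=W RR=S
t=2: FL=W FR=S RL=W RR=S
t=7: FL=S FR=W RL=S RR=W
t=12: FL=W FR=S RL=W RR=S
t=13: FL=W FR=S RL=W RR=S
t=15: FL=W FR=S RL=S RR=S
t=21: FL=S FR=W RL=W RR=W
t=22: FL=W FR=W RL=W RR=W

t=0: phase=(7,0,9,1) vs β=5 → FL=W FR=S RL=W RR=S
t=2: phase=(9,2,11,3) vs β=5 → FL=W FR=S RL=W RR=S
t=7: phase=(2,7,4,8) vs β=5 → FL=S FR=W RL=S RR=W
t=12: phase=(7,0,9,1) vs β=5 → FL=W FR=S RL=W RR=S
t=13: phase=(8,1,10,2) vs β=5 → FL=W FR=S RL=W RR=S
t=15: phase=(10,3,0,4) vs β=5 → FL=W FR=S RL=S RR=S
t=21: phase=(4,9,6,10) vs β=5 → FL=S FR=W RL=W RR=W
t=22: phase=(5,10,7,11) vs β=5 → FL=W FR=W RL=W RR=W


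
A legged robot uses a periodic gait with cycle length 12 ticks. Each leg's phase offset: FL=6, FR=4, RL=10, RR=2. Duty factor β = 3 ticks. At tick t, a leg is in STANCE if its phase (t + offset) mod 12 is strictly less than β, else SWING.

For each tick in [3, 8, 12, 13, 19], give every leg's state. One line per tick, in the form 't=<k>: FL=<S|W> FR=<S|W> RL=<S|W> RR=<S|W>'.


t=3: FL=W FR=W RL=S RR=W
t=8: FL=S FR=S RL=W RR=W
t=12: FL=W FR=W RL=W RR=S
t=13: FL=W FR=W RL=W RR=W
t=19: FL=S FR=W RL=W RR=W

t=3: phase=(9,7,1,5) vs β=3 → FL=W FR=W RL=S RR=W
t=8: phase=(2,0,6,10) vs β=3 → FL=S FR=S RL=W RR=W
t=12: phase=(6,4,10,2) vs β=3 → FL=W FR=W RL=W RR=S
t=13: phase=(7,5,11,3) vs β=3 → FL=W FR=W RL=W RR=W
t=19: phase=(1,11,5,9) vs β=3 → FL=S FR=W RL=W RR=W


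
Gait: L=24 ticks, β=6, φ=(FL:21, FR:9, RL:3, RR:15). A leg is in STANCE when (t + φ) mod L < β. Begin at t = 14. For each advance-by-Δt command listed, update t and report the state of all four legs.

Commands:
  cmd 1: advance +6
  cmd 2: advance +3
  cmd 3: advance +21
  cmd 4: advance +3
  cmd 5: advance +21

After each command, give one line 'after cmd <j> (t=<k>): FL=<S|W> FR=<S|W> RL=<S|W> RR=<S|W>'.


start t=14: FL=W FR=W RL=W RR=S
cmd 1: advance +6 → t=20, phase=(17,5,23,11) → FL=W FR=S RL=W RR=W
cmd 2: advance +3 → t=23, phase=(20,8,2,14) → FL=W FR=W RL=S RR=W
cmd 3: advance +21 → t=44, phase=(17,5,23,11) → FL=W FR=S RL=W RR=W
cmd 4: advance +3 → t=47, phase=(20,8,2,14) → FL=W FR=W RL=S RR=W
cmd 5: advance +21 → t=68, phase=(17,5,23,11) → FL=W FR=S RL=W RR=W

after cmd 1 (t=20): FL=W FR=S RL=W RR=W
after cmd 2 (t=23): FL=W FR=W RL=S RR=W
after cmd 3 (t=44): FL=W FR=S RL=W RR=W
after cmd 4 (t=47): FL=W FR=W RL=S RR=W
after cmd 5 (t=68): FL=W FR=S RL=W RR=W


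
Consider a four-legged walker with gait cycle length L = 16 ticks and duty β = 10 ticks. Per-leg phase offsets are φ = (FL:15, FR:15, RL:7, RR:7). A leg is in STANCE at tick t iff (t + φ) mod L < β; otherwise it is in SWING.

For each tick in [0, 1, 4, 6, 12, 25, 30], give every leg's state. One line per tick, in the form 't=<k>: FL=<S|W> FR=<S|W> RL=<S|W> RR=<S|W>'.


t=0: phase=(15,15,7,7) vs β=10 → FL=W FR=W RL=S RR=S
t=1: phase=(0,0,8,8) vs β=10 → FL=S FR=S RL=S RR=S
t=4: phase=(3,3,11,11) vs β=10 → FL=S FR=S RL=W RR=W
t=6: phase=(5,5,13,13) vs β=10 → FL=S FR=S RL=W RR=W
t=12: phase=(11,11,3,3) vs β=10 → FL=W FR=W RL=S RR=S
t=25: phase=(8,8,0,0) vs β=10 → FL=S FR=S RL=S RR=S
t=30: phase=(13,13,5,5) vs β=10 → FL=W FR=W RL=S RR=S

t=0: FL=W FR=W RL=S RR=S
t=1: FL=S FR=S RL=S RR=S
t=4: FL=S FR=S RL=W RR=W
t=6: FL=S FR=S RL=W RR=W
t=12: FL=W FR=W RL=S RR=S
t=25: FL=S FR=S RL=S RR=S
t=30: FL=W FR=W RL=S RR=S


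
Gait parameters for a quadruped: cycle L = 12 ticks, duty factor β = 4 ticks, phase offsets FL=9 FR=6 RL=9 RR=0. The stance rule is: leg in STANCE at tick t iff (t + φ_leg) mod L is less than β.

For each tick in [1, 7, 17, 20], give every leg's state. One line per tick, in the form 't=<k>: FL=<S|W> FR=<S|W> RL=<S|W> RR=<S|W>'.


t=1: FL=W FR=W RL=W RR=S
t=7: FL=W FR=S RL=W RR=W
t=17: FL=S FR=W RL=S RR=W
t=20: FL=W FR=S RL=W RR=W

t=1: phase=(10,7,10,1) vs β=4 → FL=W FR=W RL=W RR=S
t=7: phase=(4,1,4,7) vs β=4 → FL=W FR=S RL=W RR=W
t=17: phase=(2,11,2,5) vs β=4 → FL=S FR=W RL=S RR=W
t=20: phase=(5,2,5,8) vs β=4 → FL=W FR=S RL=W RR=W


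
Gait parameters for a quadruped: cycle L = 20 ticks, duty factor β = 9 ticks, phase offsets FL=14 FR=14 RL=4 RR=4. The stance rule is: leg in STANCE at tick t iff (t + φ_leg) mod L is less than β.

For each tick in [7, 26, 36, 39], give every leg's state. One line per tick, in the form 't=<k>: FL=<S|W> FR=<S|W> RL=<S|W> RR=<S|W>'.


t=7: phase=(1,1,11,11) vs β=9 → FL=S FR=S RL=W RR=W
t=26: phase=(0,0,10,10) vs β=9 → FL=S FR=S RL=W RR=W
t=36: phase=(10,10,0,0) vs β=9 → FL=W FR=W RL=S RR=S
t=39: phase=(13,13,3,3) vs β=9 → FL=W FR=W RL=S RR=S

t=7: FL=S FR=S RL=W RR=W
t=26: FL=S FR=S RL=W RR=W
t=36: FL=W FR=W RL=S RR=S
t=39: FL=W FR=W RL=S RR=S


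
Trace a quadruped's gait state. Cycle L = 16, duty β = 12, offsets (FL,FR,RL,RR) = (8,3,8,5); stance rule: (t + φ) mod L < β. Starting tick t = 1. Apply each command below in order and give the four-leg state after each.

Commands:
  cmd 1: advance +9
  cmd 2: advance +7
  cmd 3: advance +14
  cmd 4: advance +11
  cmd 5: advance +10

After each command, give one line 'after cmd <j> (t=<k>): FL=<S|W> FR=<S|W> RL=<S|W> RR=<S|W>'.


after cmd 1 (t=10): FL=S FR=W RL=S RR=W
after cmd 2 (t=17): FL=S FR=S RL=S RR=S
after cmd 3 (t=31): FL=S FR=S RL=S RR=S
after cmd 4 (t=42): FL=S FR=W RL=S RR=W
after cmd 5 (t=52): FL=W FR=S RL=W RR=S

start t=1: FL=S FR=S RL=S RR=S
cmd 1: advance +9 → t=10, phase=(2,13,2,15) → FL=S FR=W RL=S RR=W
cmd 2: advance +7 → t=17, phase=(9,4,9,6) → FL=S FR=S RL=S RR=S
cmd 3: advance +14 → t=31, phase=(7,2,7,4) → FL=S FR=S RL=S RR=S
cmd 4: advance +11 → t=42, phase=(2,13,2,15) → FL=S FR=W RL=S RR=W
cmd 5: advance +10 → t=52, phase=(12,7,12,9) → FL=W FR=S RL=W RR=S


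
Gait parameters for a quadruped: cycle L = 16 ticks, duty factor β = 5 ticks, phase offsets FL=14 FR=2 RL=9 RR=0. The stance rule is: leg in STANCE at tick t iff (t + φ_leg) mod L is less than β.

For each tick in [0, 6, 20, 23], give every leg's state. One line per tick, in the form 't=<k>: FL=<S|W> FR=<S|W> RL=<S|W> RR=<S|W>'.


t=0: FL=W FR=S RL=W RR=S
t=6: FL=S FR=W RL=W RR=W
t=20: FL=S FR=W RL=W RR=S
t=23: FL=W FR=W RL=S RR=W

t=0: phase=(14,2,9,0) vs β=5 → FL=W FR=S RL=W RR=S
t=6: phase=(4,8,15,6) vs β=5 → FL=S FR=W RL=W RR=W
t=20: phase=(2,6,13,4) vs β=5 → FL=S FR=W RL=W RR=S
t=23: phase=(5,9,0,7) vs β=5 → FL=W FR=W RL=S RR=W


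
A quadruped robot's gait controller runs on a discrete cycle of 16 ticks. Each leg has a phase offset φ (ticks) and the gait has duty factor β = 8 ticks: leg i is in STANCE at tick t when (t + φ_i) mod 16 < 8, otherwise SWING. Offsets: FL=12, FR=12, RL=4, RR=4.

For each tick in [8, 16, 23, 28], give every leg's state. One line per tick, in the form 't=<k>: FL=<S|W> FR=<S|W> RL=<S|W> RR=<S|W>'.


t=8: phase=(4,4,12,12) vs β=8 → FL=S FR=S RL=W RR=W
t=16: phase=(12,12,4,4) vs β=8 → FL=W FR=W RL=S RR=S
t=23: phase=(3,3,11,11) vs β=8 → FL=S FR=S RL=W RR=W
t=28: phase=(8,8,0,0) vs β=8 → FL=W FR=W RL=S RR=S

t=8: FL=S FR=S RL=W RR=W
t=16: FL=W FR=W RL=S RR=S
t=23: FL=S FR=S RL=W RR=W
t=28: FL=W FR=W RL=S RR=S


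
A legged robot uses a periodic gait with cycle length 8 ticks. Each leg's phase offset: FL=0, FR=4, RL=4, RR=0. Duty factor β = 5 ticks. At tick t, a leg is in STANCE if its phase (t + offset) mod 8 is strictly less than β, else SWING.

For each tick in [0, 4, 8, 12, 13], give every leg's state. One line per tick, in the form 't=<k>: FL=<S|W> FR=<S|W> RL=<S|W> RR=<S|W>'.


t=0: FL=S FR=S RL=S RR=S
t=4: FL=S FR=S RL=S RR=S
t=8: FL=S FR=S RL=S RR=S
t=12: FL=S FR=S RL=S RR=S
t=13: FL=W FR=S RL=S RR=W

t=0: phase=(0,4,4,0) vs β=5 → FL=S FR=S RL=S RR=S
t=4: phase=(4,0,0,4) vs β=5 → FL=S FR=S RL=S RR=S
t=8: phase=(0,4,4,0) vs β=5 → FL=S FR=S RL=S RR=S
t=12: phase=(4,0,0,4) vs β=5 → FL=S FR=S RL=S RR=S
t=13: phase=(5,1,1,5) vs β=5 → FL=W FR=S RL=S RR=W


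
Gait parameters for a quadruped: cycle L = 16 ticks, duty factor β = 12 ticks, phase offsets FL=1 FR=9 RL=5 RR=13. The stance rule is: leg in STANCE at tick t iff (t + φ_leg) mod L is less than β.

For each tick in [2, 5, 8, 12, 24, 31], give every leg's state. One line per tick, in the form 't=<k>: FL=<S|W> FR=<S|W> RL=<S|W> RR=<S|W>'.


t=2: phase=(3,11,7,15) vs β=12 → FL=S FR=S RL=S RR=W
t=5: phase=(6,14,10,2) vs β=12 → FL=S FR=W RL=S RR=S
t=8: phase=(9,1,13,5) vs β=12 → FL=S FR=S RL=W RR=S
t=12: phase=(13,5,1,9) vs β=12 → FL=W FR=S RL=S RR=S
t=24: phase=(9,1,13,5) vs β=12 → FL=S FR=S RL=W RR=S
t=31: phase=(0,8,4,12) vs β=12 → FL=S FR=S RL=S RR=W

t=2: FL=S FR=S RL=S RR=W
t=5: FL=S FR=W RL=S RR=S
t=8: FL=S FR=S RL=W RR=S
t=12: FL=W FR=S RL=S RR=S
t=24: FL=S FR=S RL=W RR=S
t=31: FL=S FR=S RL=S RR=W


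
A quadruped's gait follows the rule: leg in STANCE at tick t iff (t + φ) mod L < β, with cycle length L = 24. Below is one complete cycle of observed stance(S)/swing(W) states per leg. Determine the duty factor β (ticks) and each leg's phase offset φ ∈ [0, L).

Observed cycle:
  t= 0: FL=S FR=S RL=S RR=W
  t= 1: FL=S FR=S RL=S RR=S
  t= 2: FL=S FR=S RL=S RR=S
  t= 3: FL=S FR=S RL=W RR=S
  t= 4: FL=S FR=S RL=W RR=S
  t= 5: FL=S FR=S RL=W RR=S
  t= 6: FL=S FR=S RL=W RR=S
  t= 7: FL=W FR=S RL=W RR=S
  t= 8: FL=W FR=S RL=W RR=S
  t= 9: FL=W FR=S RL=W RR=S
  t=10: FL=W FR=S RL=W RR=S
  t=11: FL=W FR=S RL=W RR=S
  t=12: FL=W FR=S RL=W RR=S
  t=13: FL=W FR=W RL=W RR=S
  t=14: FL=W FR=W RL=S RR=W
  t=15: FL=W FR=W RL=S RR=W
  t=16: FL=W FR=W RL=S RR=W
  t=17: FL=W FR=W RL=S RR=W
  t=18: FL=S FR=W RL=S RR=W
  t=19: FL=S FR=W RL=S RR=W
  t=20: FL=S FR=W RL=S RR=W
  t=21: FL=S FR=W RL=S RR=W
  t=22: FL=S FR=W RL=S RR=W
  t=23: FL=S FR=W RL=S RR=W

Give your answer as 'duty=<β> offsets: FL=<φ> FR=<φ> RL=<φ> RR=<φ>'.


duty β = stance ticks per leg = 13
FL: stance ticks = 13; W→S at t=18 → φ=6
FR: stance ticks = 13; W→S at t=0 → φ=0
RL: stance ticks = 13; W→S at t=14 → φ=10
RR: stance ticks = 13; W→S at t=1 → φ=23

duty=13 offsets: FL=6 FR=0 RL=10 RR=23
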